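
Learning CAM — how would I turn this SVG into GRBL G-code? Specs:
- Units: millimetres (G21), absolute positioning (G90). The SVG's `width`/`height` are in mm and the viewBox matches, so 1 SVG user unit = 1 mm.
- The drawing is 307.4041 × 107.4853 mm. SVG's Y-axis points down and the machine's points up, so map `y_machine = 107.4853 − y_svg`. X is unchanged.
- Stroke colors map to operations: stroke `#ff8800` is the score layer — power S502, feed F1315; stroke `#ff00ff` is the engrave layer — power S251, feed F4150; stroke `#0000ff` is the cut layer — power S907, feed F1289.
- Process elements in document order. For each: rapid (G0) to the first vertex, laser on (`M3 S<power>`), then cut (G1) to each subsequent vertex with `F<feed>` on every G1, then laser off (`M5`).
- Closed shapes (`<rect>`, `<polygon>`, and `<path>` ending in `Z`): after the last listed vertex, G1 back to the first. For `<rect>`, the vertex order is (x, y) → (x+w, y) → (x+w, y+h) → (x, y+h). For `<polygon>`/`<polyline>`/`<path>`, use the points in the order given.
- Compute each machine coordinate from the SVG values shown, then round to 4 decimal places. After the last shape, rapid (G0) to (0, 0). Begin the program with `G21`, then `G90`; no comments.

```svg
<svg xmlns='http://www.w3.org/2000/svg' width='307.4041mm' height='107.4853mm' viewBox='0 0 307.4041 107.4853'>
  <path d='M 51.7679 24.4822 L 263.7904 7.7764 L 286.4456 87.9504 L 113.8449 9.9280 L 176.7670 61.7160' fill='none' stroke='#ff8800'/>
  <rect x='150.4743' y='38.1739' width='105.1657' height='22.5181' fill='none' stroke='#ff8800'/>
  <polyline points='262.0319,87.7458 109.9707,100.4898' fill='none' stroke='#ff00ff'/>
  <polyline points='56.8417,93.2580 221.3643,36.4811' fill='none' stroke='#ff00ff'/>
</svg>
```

1 u = 1 mm; y_m = 107.4853 − y.

[1] `<path>` open polyline, #ff8800→score S502 F1315: (51.7679,83.0031) → (263.7904,99.7089) → (286.4456,19.5349) → (113.8449,97.5573) → (176.7670,45.7693)

[2] `<rect>` rectangle, #ff8800→score S502 F1315: (150.4743,69.3114) → (255.6400,69.3114) → (255.6400,46.7933) → (150.4743,46.7933) → (150.4743,69.3114) (closed)

[3] `<polyline>` line segment, #ff00ff→engrave S251 F4150: (262.0319,19.7395) → (109.9707,6.9955)

[4] `<polyline>` line segment, #ff00ff→engrave S251 F4150: (56.8417,14.2273) → (221.3643,71.0042)

G21
G90
G0 X51.7679 Y83.0031
M3 S502
G1 X263.7904 Y99.7089 F1315
G1 X286.4456 Y19.5349 F1315
G1 X113.8449 Y97.5573 F1315
G1 X176.7670 Y45.7693 F1315
M5
G0 X150.4743 Y69.3114
M3 S502
G1 X255.6400 Y69.3114 F1315
G1 X255.6400 Y46.7933 F1315
G1 X150.4743 Y46.7933 F1315
G1 X150.4743 Y69.3114 F1315
M5
G0 X262.0319 Y19.7395
M3 S251
G1 X109.9707 Y6.9955 F4150
M5
G0 X56.8417 Y14.2273
M3 S251
G1 X221.3643 Y71.0042 F4150
M5
G0 X0.0000 Y0.0000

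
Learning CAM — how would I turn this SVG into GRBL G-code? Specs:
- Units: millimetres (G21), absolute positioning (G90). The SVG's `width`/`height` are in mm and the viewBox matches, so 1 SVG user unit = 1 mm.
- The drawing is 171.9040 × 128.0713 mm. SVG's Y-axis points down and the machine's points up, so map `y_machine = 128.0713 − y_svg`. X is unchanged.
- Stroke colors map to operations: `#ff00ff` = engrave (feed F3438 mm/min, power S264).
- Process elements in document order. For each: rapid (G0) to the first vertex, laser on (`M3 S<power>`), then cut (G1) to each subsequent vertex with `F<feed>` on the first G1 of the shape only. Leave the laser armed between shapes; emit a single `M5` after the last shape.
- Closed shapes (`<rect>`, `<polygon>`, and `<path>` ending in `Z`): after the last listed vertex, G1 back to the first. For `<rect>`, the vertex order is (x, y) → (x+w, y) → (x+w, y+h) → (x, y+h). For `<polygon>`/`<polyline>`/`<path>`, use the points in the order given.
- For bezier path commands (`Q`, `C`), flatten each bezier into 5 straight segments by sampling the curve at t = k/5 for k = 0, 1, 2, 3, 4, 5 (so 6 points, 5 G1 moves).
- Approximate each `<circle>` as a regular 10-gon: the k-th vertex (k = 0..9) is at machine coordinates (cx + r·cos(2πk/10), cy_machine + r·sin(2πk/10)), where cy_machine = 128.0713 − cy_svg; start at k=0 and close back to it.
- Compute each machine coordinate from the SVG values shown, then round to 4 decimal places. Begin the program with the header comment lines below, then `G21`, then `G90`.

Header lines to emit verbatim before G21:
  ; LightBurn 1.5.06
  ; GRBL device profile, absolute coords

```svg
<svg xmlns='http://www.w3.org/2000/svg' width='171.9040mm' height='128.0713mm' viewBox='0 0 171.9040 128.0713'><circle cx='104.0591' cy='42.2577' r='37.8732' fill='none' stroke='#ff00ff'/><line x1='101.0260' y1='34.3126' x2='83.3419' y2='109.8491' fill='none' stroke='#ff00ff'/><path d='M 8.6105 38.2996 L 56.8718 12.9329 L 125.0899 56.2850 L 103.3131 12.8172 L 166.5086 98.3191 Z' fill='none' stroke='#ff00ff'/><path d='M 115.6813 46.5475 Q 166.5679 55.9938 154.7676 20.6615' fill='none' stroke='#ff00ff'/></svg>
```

1 u = 1 mm; y_m = 128.0713 − y.

[1] `<circle>` circle, #ff00ff→engrave S264 F3438: (141.9323,85.8136) → (134.6992,108.0749) → (115.7626,121.8332) → (92.3556,121.8332) → (73.4190,108.0749) → (66.1859,85.8136) → (73.4190,63.5523) → (92.3556,49.7940) → (115.7626,49.7940) → (134.6992,63.5523) → (141.9323,85.8136) (closed)

[2] `<line>` line segment, #ff00ff→engrave S264 F3438: (101.0260,93.7587) → (83.3419,18.2222)

[3] `<path>` closed polygon, #ff00ff→engrave S264 F3438: (8.6105,89.7717) → (56.8718,115.1384) → (125.0899,71.7863) → (103.3131,115.2541) → (166.5086,29.7522) → (8.6105,89.7717) (closed)

[4] `<path>` quadratic bezier, #ff00ff→engrave S264 F3438: (115.6813,81.5238) → (133.5285,79.5364) → (146.3607,81.1313) → (154.1779,86.3085) → (156.9802,95.0680) → (154.7676,107.4098)

; LightBurn 1.5.06
; GRBL device profile, absolute coords
G21
G90
G0 X141.9323 Y85.8136
M3 S264
G1 X134.6992 Y108.0749 F3438
G1 X115.7626 Y121.8332
G1 X92.3556 Y121.8332
G1 X73.4190 Y108.0749
G1 X66.1859 Y85.8136
G1 X73.4190 Y63.5523
G1 X92.3556 Y49.7940
G1 X115.7626 Y49.7940
G1 X134.6992 Y63.5523
G1 X141.9323 Y85.8136
G0 X101.0260 Y93.7587
M3 S264
G1 X83.3419 Y18.2222 F3438
G0 X8.6105 Y89.7717
M3 S264
G1 X56.8718 Y115.1384 F3438
G1 X125.0899 Y71.7863
G1 X103.3131 Y115.2541
G1 X166.5086 Y29.7522
G1 X8.6105 Y89.7717
G0 X115.6813 Y81.5238
M3 S264
G1 X133.5285 Y79.5364 F3438
G1 X146.3607 Y81.1313
G1 X154.1779 Y86.3085
G1 X156.9802 Y95.0680
G1 X154.7676 Y107.4098
M5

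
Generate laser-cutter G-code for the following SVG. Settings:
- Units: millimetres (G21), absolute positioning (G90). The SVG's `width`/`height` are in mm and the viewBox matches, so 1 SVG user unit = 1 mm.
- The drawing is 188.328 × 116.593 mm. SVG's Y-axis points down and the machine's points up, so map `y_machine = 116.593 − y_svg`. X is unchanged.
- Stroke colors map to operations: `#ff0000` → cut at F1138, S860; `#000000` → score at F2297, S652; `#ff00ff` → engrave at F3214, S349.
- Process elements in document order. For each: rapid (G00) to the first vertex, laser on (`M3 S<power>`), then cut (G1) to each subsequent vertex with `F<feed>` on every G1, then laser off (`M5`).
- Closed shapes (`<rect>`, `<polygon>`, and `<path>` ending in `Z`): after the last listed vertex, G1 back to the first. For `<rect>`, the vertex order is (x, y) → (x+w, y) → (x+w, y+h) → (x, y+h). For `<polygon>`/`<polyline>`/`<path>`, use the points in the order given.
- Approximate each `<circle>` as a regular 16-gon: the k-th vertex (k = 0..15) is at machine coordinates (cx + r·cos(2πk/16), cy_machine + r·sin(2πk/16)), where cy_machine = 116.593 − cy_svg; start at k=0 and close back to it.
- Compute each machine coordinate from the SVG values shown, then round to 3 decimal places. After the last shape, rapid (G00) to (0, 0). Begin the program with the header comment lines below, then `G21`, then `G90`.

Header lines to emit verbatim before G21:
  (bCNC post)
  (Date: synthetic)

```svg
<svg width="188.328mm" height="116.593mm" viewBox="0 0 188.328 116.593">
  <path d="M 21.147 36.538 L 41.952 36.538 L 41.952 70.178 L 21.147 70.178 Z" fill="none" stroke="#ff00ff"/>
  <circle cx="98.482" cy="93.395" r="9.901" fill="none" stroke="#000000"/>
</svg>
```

viewBox `0 0 188.328 116.593` with mm width/height → 1 unit = 1 mm. Flip: y_m = 116.593 − y_svg.

**Shape 1** — `<path>` rectangle, stroke `#ff00ff` → engrave (S349, F3214). Machine vertices: (21.147,80.055) → (41.952,80.055) → (41.952,46.415) → (21.147,46.415) → (21.147,80.055). Closed: final G1 returns to the first vertex.

**Shape 2** — `<circle>` circle, stroke `#000000` → score (S652, F2297). Machine vertices: (108.383,23.198) → (107.629,26.987) → (105.483,30.199) → (102.271,32.345) → (98.482,33.099) → (94.693,32.345) → (91.481,30.199) → (89.335,26.987) → (88.581,23.198) → (89.335,19.409) → (91.481,16.197) → (94.693,14.051) → (98.482,13.297) → (102.271,14.051) → (105.483,16.197) → (107.629,19.409) → (108.383,23.198). Closed: final G1 returns to the first vertex.

(bCNC post)
(Date: synthetic)
G21
G90
G00 X21.147 Y80.055
M3 S349
G1 X41.952 Y80.055 F3214
G1 X41.952 Y46.415 F3214
G1 X21.147 Y46.415 F3214
G1 X21.147 Y80.055 F3214
M5
G00 X108.383 Y23.198
M3 S652
G1 X107.629 Y26.987 F2297
G1 X105.483 Y30.199 F2297
G1 X102.271 Y32.345 F2297
G1 X98.482 Y33.099 F2297
G1 X94.693 Y32.345 F2297
G1 X91.481 Y30.199 F2297
G1 X89.335 Y26.987 F2297
G1 X88.581 Y23.198 F2297
G1 X89.335 Y19.409 F2297
G1 X91.481 Y16.197 F2297
G1 X94.693 Y14.051 F2297
G1 X98.482 Y13.297 F2297
G1 X102.271 Y14.051 F2297
G1 X105.483 Y16.197 F2297
G1 X107.629 Y19.409 F2297
G1 X108.383 Y23.198 F2297
M5
G00 X0.000 Y0.000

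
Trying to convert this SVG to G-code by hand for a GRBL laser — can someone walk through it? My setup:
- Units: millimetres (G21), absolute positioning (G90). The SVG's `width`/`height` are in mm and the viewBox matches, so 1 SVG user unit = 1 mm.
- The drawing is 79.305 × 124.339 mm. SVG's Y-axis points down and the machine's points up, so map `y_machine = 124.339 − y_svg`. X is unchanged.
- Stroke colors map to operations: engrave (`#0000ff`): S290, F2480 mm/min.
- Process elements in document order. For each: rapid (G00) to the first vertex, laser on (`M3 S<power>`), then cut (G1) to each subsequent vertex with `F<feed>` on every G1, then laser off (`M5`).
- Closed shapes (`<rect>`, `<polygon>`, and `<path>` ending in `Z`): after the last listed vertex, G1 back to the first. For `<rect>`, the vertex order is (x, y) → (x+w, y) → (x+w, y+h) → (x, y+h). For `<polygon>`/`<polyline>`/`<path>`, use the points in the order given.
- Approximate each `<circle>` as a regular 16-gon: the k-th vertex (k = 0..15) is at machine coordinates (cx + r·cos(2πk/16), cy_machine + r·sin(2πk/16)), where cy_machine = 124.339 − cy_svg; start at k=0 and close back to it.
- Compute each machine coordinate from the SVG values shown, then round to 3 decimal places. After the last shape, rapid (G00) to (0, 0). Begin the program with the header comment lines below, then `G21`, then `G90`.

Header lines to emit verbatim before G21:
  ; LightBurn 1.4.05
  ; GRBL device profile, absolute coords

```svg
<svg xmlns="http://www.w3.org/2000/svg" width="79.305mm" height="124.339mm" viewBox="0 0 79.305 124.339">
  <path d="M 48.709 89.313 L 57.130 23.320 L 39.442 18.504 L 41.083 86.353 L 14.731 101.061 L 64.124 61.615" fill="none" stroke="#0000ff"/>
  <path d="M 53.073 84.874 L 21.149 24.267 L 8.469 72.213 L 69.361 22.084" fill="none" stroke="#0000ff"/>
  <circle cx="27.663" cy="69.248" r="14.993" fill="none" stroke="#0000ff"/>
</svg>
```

; LightBurn 1.4.05
; GRBL device profile, absolute coords
G21
G90
G00 X48.709 Y35.026
M3 S290
G1 X57.130 Y101.019 F2480
G1 X39.442 Y105.835 F2480
G1 X41.083 Y37.986 F2480
G1 X14.731 Y23.278 F2480
G1 X64.124 Y62.724 F2480
M5
G00 X53.073 Y39.465
M3 S290
G1 X21.149 Y100.072 F2480
G1 X8.469 Y52.126 F2480
G1 X69.361 Y102.255 F2480
M5
G00 X42.656 Y55.091
M3 S290
G1 X41.515 Y60.829 F2480
G1 X38.265 Y65.693 F2480
G1 X33.401 Y68.943 F2480
G1 X27.663 Y70.084 F2480
G1 X21.925 Y68.943 F2480
G1 X17.061 Y65.693 F2480
G1 X13.811 Y60.829 F2480
G1 X12.670 Y55.091 F2480
G1 X13.811 Y49.353 F2480
G1 X17.061 Y44.489 F2480
G1 X21.925 Y41.239 F2480
G1 X27.663 Y40.098 F2480
G1 X33.401 Y41.239 F2480
G1 X38.265 Y44.489 F2480
G1 X41.515 Y49.353 F2480
G1 X42.656 Y55.091 F2480
M5
G00 X0.000 Y0.000

Since the viewBox matches the mm dimensions, user units are millimetres directly. The only transform is the Y-flip y_m = 124.339 − y_svg.

Shape 1 is a open polyline drawn with `<path>`. Its stroke #0000ff means engrave at S290, F2480. After flipping Y the toolpath is (48.709,35.026) → (57.130,101.019) → (39.442,105.835) → (41.083,37.986) → (14.731,23.278) → (64.124,62.724).

Shape 2 is a open polyline drawn with `<path>`. Its stroke #0000ff means engrave at S290, F2480. After flipping Y the toolpath is (53.073,39.465) → (21.149,100.072) → (8.469,52.126) → (69.361,102.255).

Shape 3 is a circle drawn with `<circle>`. Its stroke #0000ff means engrave at S290, F2480. After flipping Y the toolpath is (42.656,55.091) → (41.515,60.829) → (38.265,65.693) → (33.401,68.943) → (27.663,70.084) → (21.925,68.943) → (17.061,65.693) → (13.811,60.829) → (12.670,55.091) → (13.811,49.353) → (17.061,44.489) → (21.925,41.239) → (27.663,40.098) → (33.401,41.239) → (38.265,44.489) → (41.515,49.353) → (42.656,55.091), returning to the start.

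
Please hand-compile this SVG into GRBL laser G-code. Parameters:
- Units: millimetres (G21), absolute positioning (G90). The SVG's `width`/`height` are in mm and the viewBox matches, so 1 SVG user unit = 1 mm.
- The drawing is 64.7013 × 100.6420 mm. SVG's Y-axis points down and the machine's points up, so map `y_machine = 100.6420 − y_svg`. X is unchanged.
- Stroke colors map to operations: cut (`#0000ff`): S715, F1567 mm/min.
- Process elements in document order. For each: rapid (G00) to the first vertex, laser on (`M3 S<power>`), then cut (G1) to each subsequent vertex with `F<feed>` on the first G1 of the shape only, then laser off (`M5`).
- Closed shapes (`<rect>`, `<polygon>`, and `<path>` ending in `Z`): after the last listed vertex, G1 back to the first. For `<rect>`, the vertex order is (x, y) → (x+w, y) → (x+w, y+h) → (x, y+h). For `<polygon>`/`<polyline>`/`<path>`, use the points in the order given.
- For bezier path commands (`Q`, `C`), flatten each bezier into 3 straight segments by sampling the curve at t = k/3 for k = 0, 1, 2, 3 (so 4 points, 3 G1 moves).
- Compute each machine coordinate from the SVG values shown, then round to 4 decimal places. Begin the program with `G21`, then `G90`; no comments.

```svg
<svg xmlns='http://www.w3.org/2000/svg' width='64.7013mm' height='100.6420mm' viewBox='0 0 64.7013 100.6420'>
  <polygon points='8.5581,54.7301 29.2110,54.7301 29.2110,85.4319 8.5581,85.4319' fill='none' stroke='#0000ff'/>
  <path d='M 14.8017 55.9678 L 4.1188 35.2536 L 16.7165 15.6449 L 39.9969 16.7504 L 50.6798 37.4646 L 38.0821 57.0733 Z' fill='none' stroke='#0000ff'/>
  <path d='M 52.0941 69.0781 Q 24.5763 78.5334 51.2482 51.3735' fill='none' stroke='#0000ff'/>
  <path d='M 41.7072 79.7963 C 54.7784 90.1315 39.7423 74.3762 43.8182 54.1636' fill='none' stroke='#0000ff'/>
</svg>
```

G21
G90
G00 X8.5581 Y45.9119
M3 S715
G1 X29.2110 Y45.9119 F1567
G1 X29.2110 Y15.2101
G1 X8.5581 Y15.2101
G1 X8.5581 Y45.9119
M5
G00 X14.8017 Y44.6742
M3 S715
G1 X4.1188 Y65.3884 F1567
G1 X16.7165 Y84.9971
G1 X39.9969 Y83.8916
G1 X50.6798 Y63.1774
G1 X38.0821 Y43.5687
G1 X14.8017 Y44.6742
M5
G00 X52.0941 Y31.5639
M3 S715
G1 X39.7700 Y29.3287 F1567
G1 X39.4880 Y35.2303
G1 X51.2482 Y49.2685
M5
G00 X41.7072 Y20.8457
M3 S715
G1 X47.1582 Y18.4061 F1567
G1 X44.3641 Y28.5528
G1 X43.8182 Y46.4784
M5

1 u = 1 mm; y_m = 100.6420 − y.

[1] `<polygon>` rectangle, #0000ff→cut S715 F1567: (8.5581,45.9119) → (29.2110,45.9119) → (29.2110,15.2101) → (8.5581,15.2101) → (8.5581,45.9119) (closed)

[2] `<path>` regular polygon, #0000ff→cut S715 F1567: (14.8017,44.6742) → (4.1188,65.3884) → (16.7165,84.9971) → (39.9969,83.8916) → (50.6798,63.1774) → (38.0821,43.5687) → (14.8017,44.6742) (closed)

[3] `<path>` quadratic bezier, #0000ff→cut S715 F1567: (52.0941,31.5639) → (39.7700,29.3287) → (39.4880,35.2303) → (51.2482,49.2685)

[4] `<path>` cubic bezier, #0000ff→cut S715 F1567: (41.7072,20.8457) → (47.1582,18.4061) → (44.3641,28.5528) → (43.8182,46.4784)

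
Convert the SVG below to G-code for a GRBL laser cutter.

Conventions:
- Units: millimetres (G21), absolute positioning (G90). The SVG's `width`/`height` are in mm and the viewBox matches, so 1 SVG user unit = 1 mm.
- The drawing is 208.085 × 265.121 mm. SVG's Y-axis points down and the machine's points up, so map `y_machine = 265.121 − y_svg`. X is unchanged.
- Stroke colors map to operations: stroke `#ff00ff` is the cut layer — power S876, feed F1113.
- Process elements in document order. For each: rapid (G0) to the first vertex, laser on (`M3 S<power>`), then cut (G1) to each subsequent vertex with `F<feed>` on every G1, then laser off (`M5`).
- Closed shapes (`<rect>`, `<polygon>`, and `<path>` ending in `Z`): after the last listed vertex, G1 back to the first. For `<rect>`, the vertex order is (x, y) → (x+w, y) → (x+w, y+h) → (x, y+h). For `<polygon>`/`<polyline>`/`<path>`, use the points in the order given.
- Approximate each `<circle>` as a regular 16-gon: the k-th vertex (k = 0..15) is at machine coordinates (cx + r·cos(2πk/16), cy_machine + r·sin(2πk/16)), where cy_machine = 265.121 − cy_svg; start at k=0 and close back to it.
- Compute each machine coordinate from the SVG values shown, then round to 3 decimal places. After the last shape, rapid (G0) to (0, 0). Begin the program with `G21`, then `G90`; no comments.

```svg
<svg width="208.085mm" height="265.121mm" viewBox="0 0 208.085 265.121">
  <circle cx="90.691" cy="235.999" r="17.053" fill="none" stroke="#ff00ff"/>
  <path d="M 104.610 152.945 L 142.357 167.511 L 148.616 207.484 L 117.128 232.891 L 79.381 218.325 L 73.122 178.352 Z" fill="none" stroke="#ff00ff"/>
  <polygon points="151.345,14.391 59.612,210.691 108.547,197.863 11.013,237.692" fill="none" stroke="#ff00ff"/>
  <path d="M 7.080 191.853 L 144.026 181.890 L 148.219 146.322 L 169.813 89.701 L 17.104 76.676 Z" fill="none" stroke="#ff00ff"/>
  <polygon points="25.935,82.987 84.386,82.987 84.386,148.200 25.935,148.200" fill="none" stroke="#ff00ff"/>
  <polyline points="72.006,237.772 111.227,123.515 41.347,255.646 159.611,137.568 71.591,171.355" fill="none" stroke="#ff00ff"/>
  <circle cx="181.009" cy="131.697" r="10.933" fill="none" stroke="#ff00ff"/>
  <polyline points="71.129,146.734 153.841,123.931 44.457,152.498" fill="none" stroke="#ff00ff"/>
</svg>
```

G21
G90
G0 X107.744 Y29.122
M3 S876
G1 X106.446 Y35.648 F1113
G1 X102.749 Y41.180 F1113
G1 X97.217 Y44.877 F1113
G1 X90.691 Y46.175 F1113
G1 X84.165 Y44.877 F1113
G1 X78.633 Y41.180 F1113
G1 X74.936 Y35.648 F1113
G1 X73.638 Y29.122 F1113
G1 X74.936 Y22.596 F1113
G1 X78.633 Y17.064 F1113
G1 X84.165 Y13.367 F1113
G1 X90.691 Y12.069 F1113
G1 X97.217 Y13.367 F1113
G1 X102.749 Y17.064 F1113
G1 X106.446 Y22.596 F1113
G1 X107.744 Y29.122 F1113
M5
G0 X104.610 Y112.176
M3 S876
G1 X142.357 Y97.610 F1113
G1 X148.616 Y57.637 F1113
G1 X117.128 Y32.230 F1113
G1 X79.381 Y46.796 F1113
G1 X73.122 Y86.769 F1113
G1 X104.610 Y112.176 F1113
M5
G0 X151.345 Y250.730
M3 S876
G1 X59.612 Y54.430 F1113
G1 X108.547 Y67.258 F1113
G1 X11.013 Y27.429 F1113
G1 X151.345 Y250.730 F1113
M5
G0 X7.080 Y73.268
M3 S876
G1 X144.026 Y83.231 F1113
G1 X148.219 Y118.799 F1113
G1 X169.813 Y175.420 F1113
G1 X17.104 Y188.445 F1113
G1 X7.080 Y73.268 F1113
M5
G0 X25.935 Y182.134
M3 S876
G1 X84.386 Y182.134 F1113
G1 X84.386 Y116.921 F1113
G1 X25.935 Y116.921 F1113
G1 X25.935 Y182.134 F1113
M5
G0 X72.006 Y27.349
M3 S876
G1 X111.227 Y141.606 F1113
G1 X41.347 Y9.475 F1113
G1 X159.611 Y127.553 F1113
G1 X71.591 Y93.766 F1113
M5
G0 X191.942 Y133.424
M3 S876
G1 X191.110 Y137.608 F1113
G1 X188.740 Y141.155 F1113
G1 X185.193 Y143.525 F1113
G1 X181.009 Y144.357 F1113
G1 X176.825 Y143.525 F1113
G1 X173.278 Y141.155 F1113
G1 X170.908 Y137.608 F1113
G1 X170.076 Y133.424 F1113
G1 X170.908 Y129.240 F1113
G1 X173.278 Y125.693 F1113
G1 X176.825 Y123.323 F1113
G1 X181.009 Y122.491 F1113
G1 X185.193 Y123.323 F1113
G1 X188.740 Y125.693 F1113
G1 X191.110 Y129.240 F1113
G1 X191.942 Y133.424 F1113
M5
G0 X71.129 Y118.387
M3 S876
G1 X153.841 Y141.190 F1113
G1 X44.457 Y112.623 F1113
M5
G0 X0.000 Y0.000

1 u = 1 mm; y_m = 265.121 − y.

[1] `<circle>` circle, #ff00ff→cut S876 F1113: (107.744,29.122) → (106.446,35.648) → (102.749,41.180) → (97.217,44.877) → (90.691,46.175) → (84.165,44.877) → (78.633,41.180) → (74.936,35.648) → (73.638,29.122) → (74.936,22.596) → (78.633,17.064) → (84.165,13.367) → (90.691,12.069) → (97.217,13.367) → (102.749,17.064) → (106.446,22.596) → (107.744,29.122) (closed)

[2] `<path>` regular polygon, #ff00ff→cut S876 F1113: (104.610,112.176) → (142.357,97.610) → (148.616,57.637) → (117.128,32.230) → (79.381,46.796) → (73.122,86.769) → (104.610,112.176) (closed)

[3] `<polygon>` closed polygon, #ff00ff→cut S876 F1113: (151.345,250.730) → (59.612,54.430) → (108.547,67.258) → (11.013,27.429) → (151.345,250.730) (closed)

[4] `<path>` closed polygon, #ff00ff→cut S876 F1113: (7.080,73.268) → (144.026,83.231) → (148.219,118.799) → (169.813,175.420) → (17.104,188.445) → (7.080,73.268) (closed)

[5] `<polygon>` rectangle, #ff00ff→cut S876 F1113: (25.935,182.134) → (84.386,182.134) → (84.386,116.921) → (25.935,116.921) → (25.935,182.134) (closed)

[6] `<polyline>` open polyline, #ff00ff→cut S876 F1113: (72.006,27.349) → (111.227,141.606) → (41.347,9.475) → (159.611,127.553) → (71.591,93.766)

[7] `<circle>` circle, #ff00ff→cut S876 F1113: (191.942,133.424) → (191.110,137.608) → (188.740,141.155) → (185.193,143.525) → (181.009,144.357) → (176.825,143.525) → (173.278,141.155) → (170.908,137.608) → (170.076,133.424) → (170.908,129.240) → (173.278,125.693) → (176.825,123.323) → (181.009,122.491) → (185.193,123.323) → (188.740,125.693) → (191.110,129.240) → (191.942,133.424) (closed)

[8] `<polyline>` open polyline, #ff00ff→cut S876 F1113: (71.129,118.387) → (153.841,141.190) → (44.457,112.623)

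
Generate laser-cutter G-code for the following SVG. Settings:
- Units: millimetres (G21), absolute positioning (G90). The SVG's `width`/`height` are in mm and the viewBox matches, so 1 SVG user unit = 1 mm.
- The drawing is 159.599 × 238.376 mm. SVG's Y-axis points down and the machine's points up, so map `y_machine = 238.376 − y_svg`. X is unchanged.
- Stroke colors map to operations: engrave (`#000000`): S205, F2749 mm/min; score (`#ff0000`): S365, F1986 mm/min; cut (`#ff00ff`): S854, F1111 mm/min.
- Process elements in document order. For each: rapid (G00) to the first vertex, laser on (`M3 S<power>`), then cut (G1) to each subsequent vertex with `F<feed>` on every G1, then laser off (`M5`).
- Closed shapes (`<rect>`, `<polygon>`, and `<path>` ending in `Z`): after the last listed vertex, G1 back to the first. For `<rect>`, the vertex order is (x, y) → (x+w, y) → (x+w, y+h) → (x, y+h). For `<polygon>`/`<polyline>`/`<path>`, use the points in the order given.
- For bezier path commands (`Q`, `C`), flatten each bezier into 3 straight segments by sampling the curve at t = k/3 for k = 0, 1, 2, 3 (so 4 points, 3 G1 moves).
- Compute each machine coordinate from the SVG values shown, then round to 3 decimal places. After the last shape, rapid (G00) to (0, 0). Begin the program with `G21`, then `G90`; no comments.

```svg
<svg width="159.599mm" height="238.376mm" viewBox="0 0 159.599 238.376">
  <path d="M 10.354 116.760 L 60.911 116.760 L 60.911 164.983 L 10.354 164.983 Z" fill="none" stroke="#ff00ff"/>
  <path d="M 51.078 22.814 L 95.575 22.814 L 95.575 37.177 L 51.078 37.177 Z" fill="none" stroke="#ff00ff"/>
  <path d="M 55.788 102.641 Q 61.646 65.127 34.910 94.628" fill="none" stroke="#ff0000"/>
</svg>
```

Since the viewBox matches the mm dimensions, user units are millimetres directly. The only transform is the Y-flip y_m = 238.376 − y_svg.

Shape 1 is a rectangle drawn with `<path>`. Its stroke #ff00ff means cut at S854, F1111. After flipping Y the toolpath is (10.354,121.616) → (60.911,121.616) → (60.911,73.393) → (10.354,73.393) → (10.354,121.616), returning to the start.

Shape 2 is a rectangle drawn with `<path>`. Its stroke #ff00ff means cut at S854, F1111. After flipping Y the toolpath is (51.078,215.562) → (95.575,215.562) → (95.575,201.199) → (51.078,201.199) → (51.078,215.562), returning to the start.

Shape 3 is a quadratic bezier drawn with `<path>`. Its stroke #ff0000 means score at S365, F1986. After flipping Y the toolpath is (55.788,135.735) → (56.072,153.298) → (49.112,155.969) → (34.910,143.748).

G21
G90
G00 X10.354 Y121.616
M3 S854
G1 X60.911 Y121.616 F1111
G1 X60.911 Y73.393 F1111
G1 X10.354 Y73.393 F1111
G1 X10.354 Y121.616 F1111
M5
G00 X51.078 Y215.562
M3 S854
G1 X95.575 Y215.562 F1111
G1 X95.575 Y201.199 F1111
G1 X51.078 Y201.199 F1111
G1 X51.078 Y215.562 F1111
M5
G00 X55.788 Y135.735
M3 S365
G1 X56.072 Y153.298 F1986
G1 X49.112 Y155.969 F1986
G1 X34.910 Y143.748 F1986
M5
G00 X0.000 Y0.000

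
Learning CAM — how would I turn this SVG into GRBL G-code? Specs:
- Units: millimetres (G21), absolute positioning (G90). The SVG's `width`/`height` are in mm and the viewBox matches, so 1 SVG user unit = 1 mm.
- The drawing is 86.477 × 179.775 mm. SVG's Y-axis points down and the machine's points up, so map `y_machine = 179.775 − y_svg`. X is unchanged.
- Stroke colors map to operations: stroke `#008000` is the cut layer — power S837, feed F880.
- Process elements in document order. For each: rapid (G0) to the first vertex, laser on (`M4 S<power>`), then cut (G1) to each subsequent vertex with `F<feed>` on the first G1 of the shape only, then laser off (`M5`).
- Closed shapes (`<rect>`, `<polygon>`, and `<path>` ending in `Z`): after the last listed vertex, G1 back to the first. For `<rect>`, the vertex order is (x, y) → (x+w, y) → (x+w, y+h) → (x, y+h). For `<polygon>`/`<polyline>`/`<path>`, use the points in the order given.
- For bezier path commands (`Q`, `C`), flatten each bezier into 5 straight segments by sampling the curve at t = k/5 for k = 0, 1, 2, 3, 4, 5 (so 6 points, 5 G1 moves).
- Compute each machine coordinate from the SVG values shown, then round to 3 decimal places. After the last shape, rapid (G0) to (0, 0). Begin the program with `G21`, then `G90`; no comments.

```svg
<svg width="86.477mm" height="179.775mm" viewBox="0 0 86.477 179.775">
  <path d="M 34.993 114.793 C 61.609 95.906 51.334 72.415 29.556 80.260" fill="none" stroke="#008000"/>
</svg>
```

Since the viewBox matches the mm dimensions, user units are millimetres directly. The only transform is the Y-flip y_m = 179.775 − y_svg.

Shape 1 is a cubic bezier drawn with `<path>`. Its stroke #008000 means cut at S837, F880. After flipping Y the toolpath is (34.993,64.982) → (46.739,76.579) → (50.849,87.556) → (48.543,96.188) → (41.039,100.749) → (29.556,99.515).

G21
G90
G0 X34.993 Y64.982
M4 S837
G1 X46.739 Y76.579 F880
G1 X50.849 Y87.556
G1 X48.543 Y96.188
G1 X41.039 Y100.749
G1 X29.556 Y99.515
M5
G0 X0.000 Y0.000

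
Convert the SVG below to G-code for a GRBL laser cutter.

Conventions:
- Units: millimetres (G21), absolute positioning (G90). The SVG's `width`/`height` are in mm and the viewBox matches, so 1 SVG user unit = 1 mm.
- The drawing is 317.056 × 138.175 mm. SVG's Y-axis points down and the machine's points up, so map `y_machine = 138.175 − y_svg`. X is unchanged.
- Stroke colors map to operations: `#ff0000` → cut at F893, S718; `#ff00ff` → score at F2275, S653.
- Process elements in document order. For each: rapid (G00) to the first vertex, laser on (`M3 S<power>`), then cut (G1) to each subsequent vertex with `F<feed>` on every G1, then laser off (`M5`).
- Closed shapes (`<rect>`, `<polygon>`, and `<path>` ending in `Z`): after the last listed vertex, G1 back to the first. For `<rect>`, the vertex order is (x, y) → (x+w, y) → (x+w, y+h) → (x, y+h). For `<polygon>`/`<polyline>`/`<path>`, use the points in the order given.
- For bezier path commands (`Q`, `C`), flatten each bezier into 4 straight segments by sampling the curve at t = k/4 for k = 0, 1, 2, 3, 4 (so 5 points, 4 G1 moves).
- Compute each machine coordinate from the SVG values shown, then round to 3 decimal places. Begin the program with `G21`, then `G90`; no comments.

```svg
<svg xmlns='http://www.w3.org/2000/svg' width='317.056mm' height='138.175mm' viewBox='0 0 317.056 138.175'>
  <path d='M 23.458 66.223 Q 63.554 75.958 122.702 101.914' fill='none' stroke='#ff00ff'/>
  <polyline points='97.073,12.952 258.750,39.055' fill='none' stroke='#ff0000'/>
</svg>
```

1 u = 1 mm; y_m = 138.175 − y.

[1] `<path>` quadratic bezier, #ff00ff→score S653 F2275: (23.458,71.952) → (44.697,66.071) → (68.317,58.162) → (94.319,48.225) → (122.702,36.261)

[2] `<polyline>` line segment, #ff0000→cut S718 F893: (97.073,125.223) → (258.750,99.120)

G21
G90
G00 X23.458 Y71.952
M3 S653
G1 X44.697 Y66.071 F2275
G1 X68.317 Y58.162 F2275
G1 X94.319 Y48.225 F2275
G1 X122.702 Y36.261 F2275
M5
G00 X97.073 Y125.223
M3 S718
G1 X258.750 Y99.120 F893
M5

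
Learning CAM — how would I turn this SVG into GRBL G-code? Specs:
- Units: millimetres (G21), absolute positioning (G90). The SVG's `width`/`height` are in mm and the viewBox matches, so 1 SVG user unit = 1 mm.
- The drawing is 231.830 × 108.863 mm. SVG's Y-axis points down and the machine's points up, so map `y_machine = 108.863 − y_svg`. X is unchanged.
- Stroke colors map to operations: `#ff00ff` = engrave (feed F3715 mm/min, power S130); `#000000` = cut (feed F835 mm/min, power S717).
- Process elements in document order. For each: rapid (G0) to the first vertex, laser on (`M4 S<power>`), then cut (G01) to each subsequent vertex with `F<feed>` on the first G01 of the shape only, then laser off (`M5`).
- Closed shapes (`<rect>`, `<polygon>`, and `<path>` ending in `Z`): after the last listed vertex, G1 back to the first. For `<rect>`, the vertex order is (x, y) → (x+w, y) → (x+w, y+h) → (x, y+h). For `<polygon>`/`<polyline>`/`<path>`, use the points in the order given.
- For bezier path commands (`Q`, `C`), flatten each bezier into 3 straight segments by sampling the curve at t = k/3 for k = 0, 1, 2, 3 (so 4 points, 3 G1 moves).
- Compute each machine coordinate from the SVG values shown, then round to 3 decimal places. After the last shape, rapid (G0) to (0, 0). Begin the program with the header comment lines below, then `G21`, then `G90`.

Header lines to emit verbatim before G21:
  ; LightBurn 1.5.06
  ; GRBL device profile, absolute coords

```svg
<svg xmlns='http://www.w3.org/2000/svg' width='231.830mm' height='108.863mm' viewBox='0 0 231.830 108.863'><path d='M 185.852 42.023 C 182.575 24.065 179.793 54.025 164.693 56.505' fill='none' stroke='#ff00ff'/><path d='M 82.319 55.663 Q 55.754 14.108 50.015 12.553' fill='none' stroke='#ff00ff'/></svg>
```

; LightBurn 1.5.06
; GRBL device profile, absolute coords
G21
G90
G0 X185.852 Y66.840
M4 S130
G01 X182.265 Y71.618 F3715
G01 X176.162 Y61.205
G01 X164.693 Y52.358
M5
G0 X82.319 Y53.200
M4 S130
G01 X66.923 Y76.459 F3715
G01 X56.155 Y90.829
G01 X50.015 Y96.310
M5
G0 X0.000 Y0.000

1 u = 1 mm; y_m = 108.863 − y.

[1] `<path>` cubic bezier, #ff00ff→engrave S130 F3715: (185.852,66.840) → (182.265,71.618) → (176.162,61.205) → (164.693,52.358)

[2] `<path>` quadratic bezier, #ff00ff→engrave S130 F3715: (82.319,53.200) → (66.923,76.459) → (56.155,90.829) → (50.015,96.310)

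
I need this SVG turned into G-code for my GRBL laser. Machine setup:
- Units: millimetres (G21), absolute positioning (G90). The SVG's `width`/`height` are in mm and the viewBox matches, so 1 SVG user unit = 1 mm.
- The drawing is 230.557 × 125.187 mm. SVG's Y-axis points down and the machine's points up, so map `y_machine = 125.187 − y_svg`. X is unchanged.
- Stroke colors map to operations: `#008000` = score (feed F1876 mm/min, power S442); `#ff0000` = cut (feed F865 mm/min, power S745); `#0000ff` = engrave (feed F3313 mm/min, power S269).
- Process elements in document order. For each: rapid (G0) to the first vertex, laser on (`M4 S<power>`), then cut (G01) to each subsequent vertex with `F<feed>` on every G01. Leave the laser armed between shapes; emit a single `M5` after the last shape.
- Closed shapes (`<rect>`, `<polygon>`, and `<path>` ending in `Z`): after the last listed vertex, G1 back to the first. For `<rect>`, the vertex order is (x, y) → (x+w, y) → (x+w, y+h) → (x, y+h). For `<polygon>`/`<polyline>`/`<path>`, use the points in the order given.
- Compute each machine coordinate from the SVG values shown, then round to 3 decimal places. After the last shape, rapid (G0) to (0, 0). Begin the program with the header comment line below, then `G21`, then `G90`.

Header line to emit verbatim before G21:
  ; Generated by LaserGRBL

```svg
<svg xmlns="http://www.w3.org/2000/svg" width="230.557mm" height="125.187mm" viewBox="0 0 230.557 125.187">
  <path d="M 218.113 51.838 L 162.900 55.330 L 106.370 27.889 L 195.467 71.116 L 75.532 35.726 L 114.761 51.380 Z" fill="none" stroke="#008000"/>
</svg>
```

; Generated by LaserGRBL
G21
G90
G0 X218.113 Y73.349
M4 S442
G01 X162.900 Y69.857 F1876
G01 X106.370 Y97.298 F1876
G01 X195.467 Y54.071 F1876
G01 X75.532 Y89.461 F1876
G01 X114.761 Y73.807 F1876
G01 X218.113 Y73.349 F1876
M5
G0 X0.000 Y0.000

Since the viewBox matches the mm dimensions, user units are millimetres directly. The only transform is the Y-flip y_m = 125.187 − y_svg.

Shape 1 is a closed polygon drawn with `<path>`. Its stroke #008000 means score at S442, F1876. After flipping Y the toolpath is (218.113,73.349) → (162.900,69.857) → (106.370,97.298) → (195.467,54.071) → (75.532,89.461) → (114.761,73.807) → (218.113,73.349), returning to the start.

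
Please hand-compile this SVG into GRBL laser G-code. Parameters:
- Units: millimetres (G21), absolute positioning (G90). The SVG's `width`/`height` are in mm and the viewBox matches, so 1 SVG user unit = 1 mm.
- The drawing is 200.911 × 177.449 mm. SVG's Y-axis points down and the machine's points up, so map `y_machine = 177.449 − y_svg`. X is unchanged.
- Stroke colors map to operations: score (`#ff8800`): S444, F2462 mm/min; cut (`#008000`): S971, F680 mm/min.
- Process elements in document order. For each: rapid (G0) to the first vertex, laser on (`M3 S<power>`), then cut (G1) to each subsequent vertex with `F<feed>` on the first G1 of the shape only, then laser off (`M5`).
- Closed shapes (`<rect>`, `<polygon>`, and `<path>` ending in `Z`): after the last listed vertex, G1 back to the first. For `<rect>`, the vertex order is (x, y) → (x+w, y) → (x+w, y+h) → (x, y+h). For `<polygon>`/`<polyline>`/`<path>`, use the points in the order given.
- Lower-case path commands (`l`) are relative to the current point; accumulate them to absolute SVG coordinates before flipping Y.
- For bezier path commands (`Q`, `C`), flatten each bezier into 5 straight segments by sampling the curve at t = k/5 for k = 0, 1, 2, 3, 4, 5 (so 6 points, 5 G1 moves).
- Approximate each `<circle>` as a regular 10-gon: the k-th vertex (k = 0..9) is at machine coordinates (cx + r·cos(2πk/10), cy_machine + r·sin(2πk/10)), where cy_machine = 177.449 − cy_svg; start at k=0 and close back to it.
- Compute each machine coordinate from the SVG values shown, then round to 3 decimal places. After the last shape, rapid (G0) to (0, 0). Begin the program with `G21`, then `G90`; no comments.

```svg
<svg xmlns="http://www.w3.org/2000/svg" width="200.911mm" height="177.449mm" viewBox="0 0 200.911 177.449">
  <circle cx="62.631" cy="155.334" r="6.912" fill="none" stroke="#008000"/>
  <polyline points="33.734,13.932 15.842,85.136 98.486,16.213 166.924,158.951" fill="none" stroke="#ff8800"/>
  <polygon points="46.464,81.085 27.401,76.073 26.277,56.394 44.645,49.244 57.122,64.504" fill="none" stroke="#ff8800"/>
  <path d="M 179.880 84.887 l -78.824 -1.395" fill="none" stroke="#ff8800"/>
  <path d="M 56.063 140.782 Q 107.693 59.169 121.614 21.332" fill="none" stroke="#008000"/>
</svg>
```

G21
G90
G0 X69.543 Y22.115
M3 S971
G1 X68.223 Y26.178 F680
G1 X64.767 Y28.689
G1 X60.495 Y28.689
G1 X57.039 Y26.178
G1 X55.719 Y22.115
G1 X57.039 Y18.052
G1 X60.495 Y15.541
G1 X64.767 Y15.541
G1 X68.223 Y18.052
G1 X69.543 Y22.115
M5
G0 X33.734 Y163.517
M3 S444
G1 X15.842 Y92.313 F2462
G1 X98.486 Y161.236
G1 X166.924 Y18.498
M5
G0 X46.464 Y96.364
M3 S444
G1 X27.401 Y101.376 F2462
G1 X26.277 Y121.055
G1 X44.645 Y128.205
G1 X57.122 Y112.945
G1 X46.464 Y96.364
M5
G0 X179.880 Y92.562
M3 S444
G1 X101.056 Y93.957 F2462
M5
G0 X56.063 Y36.667
M3 S971
G1 X75.207 Y67.561 F680
G1 X91.334 Y94.953
G1 X104.444 Y118.843
G1 X114.537 Y139.231
G1 X121.614 Y156.117
M5
G0 X0.000 Y0.000

1 u = 1 mm; y_m = 177.449 − y.

[1] `<circle>` circle, #008000→cut S971 F680: (69.543,22.115) → (68.223,26.178) → (64.767,28.689) → (60.495,28.689) → (57.039,26.178) → (55.719,22.115) → (57.039,18.052) → (60.495,15.541) → (64.767,15.541) → (68.223,18.052) → (69.543,22.115) (closed)

[2] `<polyline>` open polyline, #ff8800→score S444 F2462: (33.734,163.517) → (15.842,92.313) → (98.486,161.236) → (166.924,18.498)

[3] `<polygon>` regular polygon, #ff8800→score S444 F2462: (46.464,96.364) → (27.401,101.376) → (26.277,121.055) → (44.645,128.205) → (57.122,112.945) → (46.464,96.364) (closed)

[4] `<path>` line segment, #ff8800→score S444 F2462: (179.880,92.562) → (101.056,93.957)

[5] `<path>` quadratic bezier, #008000→cut S971 F680: (56.063,36.667) → (75.207,67.561) → (91.334,94.953) → (104.444,118.843) → (114.537,139.231) → (121.614,156.117)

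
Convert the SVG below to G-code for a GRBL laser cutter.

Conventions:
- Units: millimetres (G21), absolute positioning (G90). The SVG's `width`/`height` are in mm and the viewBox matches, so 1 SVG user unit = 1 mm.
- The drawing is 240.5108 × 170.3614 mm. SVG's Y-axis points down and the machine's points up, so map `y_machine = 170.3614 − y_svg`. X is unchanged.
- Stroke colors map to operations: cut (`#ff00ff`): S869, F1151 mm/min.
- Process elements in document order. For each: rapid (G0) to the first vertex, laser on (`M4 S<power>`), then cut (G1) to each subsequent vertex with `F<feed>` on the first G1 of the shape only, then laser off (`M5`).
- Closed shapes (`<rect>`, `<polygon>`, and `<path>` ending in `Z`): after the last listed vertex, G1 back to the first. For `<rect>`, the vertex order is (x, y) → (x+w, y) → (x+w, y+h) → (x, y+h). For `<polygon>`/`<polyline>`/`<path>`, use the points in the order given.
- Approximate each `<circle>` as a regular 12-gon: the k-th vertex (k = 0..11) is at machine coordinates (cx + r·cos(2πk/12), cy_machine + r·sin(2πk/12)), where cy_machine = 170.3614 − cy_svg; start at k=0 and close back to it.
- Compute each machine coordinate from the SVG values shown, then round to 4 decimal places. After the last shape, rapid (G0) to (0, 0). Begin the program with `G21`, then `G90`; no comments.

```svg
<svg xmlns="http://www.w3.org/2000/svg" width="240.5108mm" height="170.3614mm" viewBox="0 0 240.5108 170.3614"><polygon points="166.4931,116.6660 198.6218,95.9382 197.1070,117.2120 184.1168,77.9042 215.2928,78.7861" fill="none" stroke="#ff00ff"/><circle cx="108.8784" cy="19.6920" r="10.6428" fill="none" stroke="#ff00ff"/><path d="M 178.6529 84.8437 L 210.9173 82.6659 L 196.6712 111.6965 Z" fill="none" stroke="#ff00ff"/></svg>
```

1 u = 1 mm; y_m = 170.3614 − y.

[1] `<polygon>` closed polygon, #ff00ff→cut S869 F1151: (166.4931,53.6954) → (198.6218,74.4232) → (197.1070,53.1494) → (184.1168,92.4572) → (215.2928,91.5753) → (166.4931,53.6954) (closed)

[2] `<circle>` circle, #ff00ff→cut S869 F1151: (119.5212,150.6694) → (118.0953,155.9908) → (114.1998,159.8863) → (108.8784,161.3122) → (103.5570,159.8863) → (99.6615,155.9908) → (98.2356,150.6694) → (99.6615,145.3480) → (103.5570,141.4525) → (108.8784,140.0266) → (114.1998,141.4525) → (118.0953,145.3480) → (119.5212,150.6694) (closed)

[3] `<path>` regular polygon, #ff00ff→cut S869 F1151: (178.6529,85.5177) → (210.9173,87.6955) → (196.6712,58.6649) → (178.6529,85.5177) (closed)

G21
G90
G0 X166.4931 Y53.6954
M4 S869
G1 X198.6218 Y74.4232 F1151
G1 X197.1070 Y53.1494
G1 X184.1168 Y92.4572
G1 X215.2928 Y91.5753
G1 X166.4931 Y53.6954
M5
G0 X119.5212 Y150.6694
M4 S869
G1 X118.0953 Y155.9908 F1151
G1 X114.1998 Y159.8863
G1 X108.8784 Y161.3122
G1 X103.5570 Y159.8863
G1 X99.6615 Y155.9908
G1 X98.2356 Y150.6694
G1 X99.6615 Y145.3480
G1 X103.5570 Y141.4525
G1 X108.8784 Y140.0266
G1 X114.1998 Y141.4525
G1 X118.0953 Y145.3480
G1 X119.5212 Y150.6694
M5
G0 X178.6529 Y85.5177
M4 S869
G1 X210.9173 Y87.6955 F1151
G1 X196.6712 Y58.6649
G1 X178.6529 Y85.5177
M5
G0 X0.0000 Y0.0000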